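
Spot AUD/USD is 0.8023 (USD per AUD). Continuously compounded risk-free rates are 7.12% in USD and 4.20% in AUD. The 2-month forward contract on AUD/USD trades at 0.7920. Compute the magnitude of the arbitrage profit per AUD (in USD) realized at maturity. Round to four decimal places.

0.0142 per AUD (in USD)

Fair forward: F* = S·e^(carry·T), with carry = (r_USD − r_AUD) = 0.0712 − 0.0420 = 0.0292
F* = 0.8023 · e^(0.0292 × 2/12) = 0.8023 · e^0.004867 = 0.8023 × 1.004879 = 0.8062
Market 0.7920 < fair 0.8062: forward underpriced → reverse cash-and-carry (short spot, go long the forward).
At maturity, profit = |F_mkt − F*| = |0.7920 − 0.8062| = 0.0142 per AUD (in USD)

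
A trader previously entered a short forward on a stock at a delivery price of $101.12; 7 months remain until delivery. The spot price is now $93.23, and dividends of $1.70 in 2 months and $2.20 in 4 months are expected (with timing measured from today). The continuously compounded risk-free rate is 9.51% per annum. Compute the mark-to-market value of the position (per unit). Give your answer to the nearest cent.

$6.24

PV(remaining dividends) I = 1.70·e^(−0.0951·2/12) + 2.20·e^(−0.0951·4/12) = 3.8046
Current forward F = (S − I)·e^(rT) = (93.23 − 3.8046)·e^(0.0951·7/12) = 89.4254 × 1.057043 = 94.5265
Value (long) = (F − K)·e^(−rT) = (94.5265 − 101.12) × 0.946036 = -6.2377
Short position value = −(long value) = $6.24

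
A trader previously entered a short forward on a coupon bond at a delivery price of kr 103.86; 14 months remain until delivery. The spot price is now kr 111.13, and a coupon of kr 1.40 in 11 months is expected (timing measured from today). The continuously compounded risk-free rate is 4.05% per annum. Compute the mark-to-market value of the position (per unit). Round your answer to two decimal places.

PV(remaining coupons) I = 1.40·e^(−0.0405·11/12) = 1.3490
Current forward F = (S − I)·e^(rT) = (111.13 − 1.3490)·e^(0.0405·14/12) = 109.7810 × 1.048384 = 115.0926
Value (long) = (F − K)·e^(−rT) = (115.0926 − 103.86) × 0.953849 = 10.7142
Short position value = −(long value) = -kr 10.71

-kr 10.71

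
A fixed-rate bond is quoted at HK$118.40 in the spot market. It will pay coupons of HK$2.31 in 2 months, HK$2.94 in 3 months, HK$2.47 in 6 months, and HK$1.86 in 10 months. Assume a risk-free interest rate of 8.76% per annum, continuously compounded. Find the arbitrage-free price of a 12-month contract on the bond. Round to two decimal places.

HK$119.15

PV(coupons) I = 2.31·e^(−0.0876·2/12) + 2.94·e^(−0.0876·3/12) + 2.47·e^(−0.0876·6/12) + 1.86·e^(−0.0876·10/12)
I = 2.2765 + 2.8763 + 2.3641 + 1.7291 = 9.2460
F = (S − I)·e^(rT) = (118.40 − 9.2460) · e^(0.0876·12/12)
= 109.1540 · e^0.087600 = 109.1540 × 1.091551 = HK$119.15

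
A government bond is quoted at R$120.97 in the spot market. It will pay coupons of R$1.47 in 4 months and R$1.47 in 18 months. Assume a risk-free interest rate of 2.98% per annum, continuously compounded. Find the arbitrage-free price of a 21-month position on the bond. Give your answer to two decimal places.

R$124.43

PV(coupons) I = 1.47·e^(−0.0298·4/12) + 1.47·e^(−0.0298·18/12)
I = 1.4555 + 1.4057 = 2.8612
F = (S − I)·e^(rT) = (120.97 − 2.8612) · e^(0.0298·21/12)
= 118.1088 · e^0.052150 = 118.1088 × 1.053534 = R$124.43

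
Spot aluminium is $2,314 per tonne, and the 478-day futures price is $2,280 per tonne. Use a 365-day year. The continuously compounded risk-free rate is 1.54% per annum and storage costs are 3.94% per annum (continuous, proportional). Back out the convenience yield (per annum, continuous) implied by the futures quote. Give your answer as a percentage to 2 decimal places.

6.61%

F = S·e^((r+u−y)T) ⇒ (r+u−y) = ln(F/S)/T
ln(2280/2314) = -0.014802; /T ⇒ -0.011303
y = r + u − ln(F/S)/T = 0.0154 + 0.0394 + 0.011303 = 0.066103
y = 6.61%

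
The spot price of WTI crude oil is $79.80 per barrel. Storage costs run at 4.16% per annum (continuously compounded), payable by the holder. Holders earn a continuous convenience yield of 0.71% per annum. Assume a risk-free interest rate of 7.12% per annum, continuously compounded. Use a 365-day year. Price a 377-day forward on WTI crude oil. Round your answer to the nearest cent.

$89.01 per barrel

Net carry = r + u − y = 0.0712 + 0.0416 − 0.0071 = 0.1057
F = S·e^((r+u−y)T) = 79.80 · e^(0.1057 × 377/365) = 79.80 · e^0.109175
= 79.80 × 1.115358 = $89.01 per barrel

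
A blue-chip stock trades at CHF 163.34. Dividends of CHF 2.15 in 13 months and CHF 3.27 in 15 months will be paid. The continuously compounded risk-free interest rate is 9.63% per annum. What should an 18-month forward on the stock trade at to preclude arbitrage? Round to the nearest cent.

CHF 183.14

PV(dividends) I = 2.15·e^(−0.0963·13/12) + 3.27·e^(−0.0963·15/12)
I = 1.9370 + 2.8991 = 4.8361
F = (S − I)·e^(rT) = (163.34 − 4.8361) · e^(0.0963·18/12)
= 158.5039 · e^0.144450 = 158.5039 × 1.155404 = CHF 183.14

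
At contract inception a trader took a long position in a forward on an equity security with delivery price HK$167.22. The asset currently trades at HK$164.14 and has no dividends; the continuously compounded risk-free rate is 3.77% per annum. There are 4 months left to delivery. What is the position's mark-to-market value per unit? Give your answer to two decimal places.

Current fair forward for the remaining 4 months: F = S·e^(r·T), r = 0.0377
F = 164.14 · e^(0.0377 × 4/12) = 164.14 × 1.012646 = 166.2157
Value of long forward = (F − K)·e^(−rT) = (166.2157 − 167.22) · e^(−0.0377·4/12)
= -1.0043 × 0.987512 = -0.99

-HK$0.99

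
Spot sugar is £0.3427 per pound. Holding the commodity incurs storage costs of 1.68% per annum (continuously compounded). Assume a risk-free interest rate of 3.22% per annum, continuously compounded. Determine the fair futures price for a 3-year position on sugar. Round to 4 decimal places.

Net carry = r + u − y = 0.0322 + 0.0168 − 0.0000 = 0.0490
F = S·e^((r+u−y)T) = 0.3427 · e^(0.0490 × 3) = 0.3427 · e^0.147000
= 0.3427 × 1.158354 = £0.3970 per pound

£0.3970 per pound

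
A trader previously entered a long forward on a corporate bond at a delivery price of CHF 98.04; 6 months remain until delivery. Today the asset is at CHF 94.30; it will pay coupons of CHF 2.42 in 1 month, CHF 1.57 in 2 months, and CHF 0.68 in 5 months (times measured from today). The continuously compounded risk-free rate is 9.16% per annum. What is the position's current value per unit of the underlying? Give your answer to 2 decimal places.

PV(remaining coupons) I = 2.42·e^(−0.0916·1/12) + 1.57·e^(−0.0916·2/12) + 0.68·e^(−0.0916·5/12) = 4.6023
Current forward F = (S − I)·e^(rT) = (94.30 − 4.6023)·e^(0.0916·6/12) = 89.6977 × 1.046865 = 93.9014
Value (long) = (F − K)·e^(−rT) = (93.9014 − 98.04) × 0.955233 = -3.9533
Value = -CHF 3.95

-CHF 3.95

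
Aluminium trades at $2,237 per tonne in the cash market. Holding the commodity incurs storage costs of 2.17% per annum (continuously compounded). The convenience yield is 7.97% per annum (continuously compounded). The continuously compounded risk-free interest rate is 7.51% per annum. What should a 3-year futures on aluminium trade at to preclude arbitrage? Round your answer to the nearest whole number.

Net carry = r + u − y = 0.0751 + 0.0217 − 0.0797 = 0.0171
F = S·e^((r+u−y)T) = 2237 · e^(0.0171 × 3) = 2237 · e^0.051300
= 2237 × 1.052639 = $2,355 per tonne

$2,355 per tonne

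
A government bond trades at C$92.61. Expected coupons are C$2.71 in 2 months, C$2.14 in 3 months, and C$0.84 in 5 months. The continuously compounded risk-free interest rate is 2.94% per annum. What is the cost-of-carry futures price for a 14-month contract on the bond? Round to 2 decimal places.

PV(coupons) I = 2.71·e^(−0.0294·2/12) + 2.14·e^(−0.0294·3/12) + 0.84·e^(−0.0294·5/12)
I = 2.6968 + 2.1243 + 0.8298 = 5.6509
F = (S − I)·e^(rT) = (92.61 − 5.6509) · e^(0.0294·14/12)
= 86.9591 · e^0.034300 = 86.9591 × 1.034895 = C$89.99

C$89.99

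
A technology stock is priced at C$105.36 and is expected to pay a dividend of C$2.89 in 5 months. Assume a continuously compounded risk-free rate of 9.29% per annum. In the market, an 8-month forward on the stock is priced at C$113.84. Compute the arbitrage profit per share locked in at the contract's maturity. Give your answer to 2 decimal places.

C$4.71 per share

PV(dividends) I = 2.89·e^(−0.0929·5/12) = 2.7803
Fair forward F* = (S − I)·e^(rT) = (105.36 − 2.7803)·e^0.061933 = 102.5797 × 1.063891 = 109.1336
Market C$113.84 > fair 109.1336: forward overpriced → cash-and-carry (borrow at r, buy the stock and collect the dividends, short the forward).
Profit at T = |F_mkt − F*| = |113.84 − 109.1336| = C$4.71 per share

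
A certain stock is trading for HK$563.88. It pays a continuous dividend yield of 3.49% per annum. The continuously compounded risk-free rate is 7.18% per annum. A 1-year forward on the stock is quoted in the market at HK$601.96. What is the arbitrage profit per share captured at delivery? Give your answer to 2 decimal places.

Fair forward: F* = S·e^(carry·T), with carry = (r − q) = 0.0718 − 0.0349 = 0.0369
F* = 563.88 · e^(0.0369 × 1) = 563.88 · e^0.036900 = 563.88 × 1.037589 = HK$585.0757
Market HK$601.96 > fair HK$585.0757: forward overpriced → cash-and-carry (buy spot, short the forward).
At maturity, profit = |F_mkt − F*| = |601.96 − 585.0757| = HK$16.88 per share

HK$16.88 per share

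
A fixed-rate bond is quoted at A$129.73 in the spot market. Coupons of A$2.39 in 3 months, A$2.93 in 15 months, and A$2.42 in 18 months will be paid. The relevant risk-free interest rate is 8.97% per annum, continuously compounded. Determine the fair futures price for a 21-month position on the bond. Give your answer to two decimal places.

A$143.51

PV(coupons) I = 2.39·e^(−0.0897·3/12) + 2.93·e^(−0.0897·15/12) + 2.42·e^(−0.0897·18/12)
I = 2.3370 + 2.6192 + 2.1153 = 7.0715
F = (S − I)·e^(rT) = (129.73 − 7.0715) · e^(0.0897·21/12)
= 122.6585 · e^0.156975 = 122.6585 × 1.169966 = A$143.51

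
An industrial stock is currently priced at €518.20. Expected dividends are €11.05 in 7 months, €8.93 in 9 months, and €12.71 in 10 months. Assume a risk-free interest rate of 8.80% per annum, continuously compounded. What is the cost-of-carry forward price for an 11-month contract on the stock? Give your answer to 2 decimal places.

€528.49

PV(dividends) I = 11.05·e^(−0.0880·7/12) + 8.93·e^(−0.0880·9/12) + 12.71·e^(−0.0880·10/12)
I = 10.4971 + 8.3596 + 11.8113 = 30.6680
F = (S − I)·e^(rT) = (518.20 − 30.6680) · e^(0.0880·11/12)
= 487.5320 · e^0.080667 = 487.5320 × 1.084010 = €528.49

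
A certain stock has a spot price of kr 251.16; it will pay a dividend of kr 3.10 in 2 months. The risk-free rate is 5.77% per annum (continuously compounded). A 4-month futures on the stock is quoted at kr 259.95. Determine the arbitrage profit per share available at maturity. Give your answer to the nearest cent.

kr 7.04 per share

PV(dividends) I = 3.10·e^(−0.0577·2/12) = 3.0703
Fair futures F* = (S − I)·e^(rT) = (251.16 − 3.0703)·e^0.019233 = 248.0897 × 1.019419 = 252.9074
Market kr 259.95 > fair 252.9074: forward overpriced → cash-and-carry (borrow at r, buy the stock and collect the dividends, short the forward).
Profit at T = |F_mkt − F*| = |259.95 − 252.9074| = kr 7.04 per share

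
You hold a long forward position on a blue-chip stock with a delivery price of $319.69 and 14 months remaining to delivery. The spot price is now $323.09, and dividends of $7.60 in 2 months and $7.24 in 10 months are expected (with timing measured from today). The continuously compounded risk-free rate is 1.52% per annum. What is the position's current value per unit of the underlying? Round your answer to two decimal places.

-$5.71

PV(remaining dividends) I = 7.60·e^(−0.0152·2/12) + 7.24·e^(−0.0152·10/12) = 14.7296
Current forward F = (S − I)·e^(rT) = (323.09 − 14.7296)·e^(0.0152·14/12) = 308.3604 × 1.017892 = 313.8776
Value (long) = (F − K)·e^(−rT) = (313.8776 − 319.69) × 0.982423 = -5.7102
Value = -$5.71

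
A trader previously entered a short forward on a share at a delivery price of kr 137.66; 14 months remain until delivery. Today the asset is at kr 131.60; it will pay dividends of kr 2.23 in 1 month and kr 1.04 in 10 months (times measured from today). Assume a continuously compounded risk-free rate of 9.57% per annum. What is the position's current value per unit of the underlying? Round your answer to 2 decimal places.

PV(remaining dividends) I = 2.23·e^(−0.0957·1/12) + 1.04·e^(−0.0957·10/12) = 3.1726
Current forward F = (S − I)·e^(rT) = (131.60 − 3.1726)·e^(0.0957·14/12) = 128.4274 × 1.118121 = 143.5974
Value (long) = (F − K)·e^(−rT) = (143.5974 − 137.66) × 0.894357 = 5.3102
Short position value = −(long value) = -kr 5.31

-kr 5.31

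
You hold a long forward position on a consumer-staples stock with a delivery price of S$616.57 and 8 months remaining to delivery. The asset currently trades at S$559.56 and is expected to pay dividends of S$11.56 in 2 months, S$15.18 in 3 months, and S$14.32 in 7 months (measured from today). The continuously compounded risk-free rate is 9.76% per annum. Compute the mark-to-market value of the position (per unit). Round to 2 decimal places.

-S$57.88

PV(remaining dividends) I = 11.56·e^(−0.0976·2/12) + 15.18·e^(−0.0976·3/12) + 14.32·e^(−0.0976·7/12) = 39.7151
Current forward F = (S − I)·e^(rT) = (559.56 − 39.7151)·e^(0.0976·8/12) = 519.8449 × 1.067230 = 554.7941
Value (long) = (F − K)·e^(−rT) = (554.7941 − 616.57) × 0.937005 = -57.8843
Value = -S$57.88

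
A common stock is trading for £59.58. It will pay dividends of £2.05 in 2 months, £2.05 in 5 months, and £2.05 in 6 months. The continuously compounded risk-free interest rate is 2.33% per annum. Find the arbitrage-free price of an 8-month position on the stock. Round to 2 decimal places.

PV(dividends) I = 2.05·e^(−0.0233·2/12) + 2.05·e^(−0.0233·5/12) + 2.05·e^(−0.0233·6/12)
I = 2.0421 + 2.0302 + 2.0263 = 6.0986
F = (S − I)·e^(rT) = (59.58 − 6.0986) · e^(0.0233·8/12)
= 53.4814 · e^0.015533 = 53.4814 × 1.015654 = £54.32

£54.32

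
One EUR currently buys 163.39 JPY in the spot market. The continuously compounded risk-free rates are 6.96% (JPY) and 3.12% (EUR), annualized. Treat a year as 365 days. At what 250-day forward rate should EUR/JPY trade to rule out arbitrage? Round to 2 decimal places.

167.74

F = S·e^((r_JPY − r_EUR)T) = 163.39 · e^((0.0696 − 0.0312) × 250/365)
= 163.39 · e^0.026301 = 163.39 × 1.026650
F = 167.74 JPY per EUR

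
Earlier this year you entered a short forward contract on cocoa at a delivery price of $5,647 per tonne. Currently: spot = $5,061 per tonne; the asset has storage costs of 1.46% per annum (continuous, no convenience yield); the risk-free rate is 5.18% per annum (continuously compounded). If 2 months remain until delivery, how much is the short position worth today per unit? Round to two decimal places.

Current fair forward for the remaining 2 months: F = S·e^((r + u)·T), (r + u) = 0.0518 + 0.0146 = 0.0664
F = 5061 · e^(0.0664 × 2/12) = 5061 × 1.01112813 = 5117.3195
Value of long forward = (F − K)·e^(−rT) = (5117.3195 − 5647) · e^(−0.0518·2/12)
= -529.6805 × 0.99140383 = -525.13
Short position value = −(long value) = $525.13

$525.13 per tonne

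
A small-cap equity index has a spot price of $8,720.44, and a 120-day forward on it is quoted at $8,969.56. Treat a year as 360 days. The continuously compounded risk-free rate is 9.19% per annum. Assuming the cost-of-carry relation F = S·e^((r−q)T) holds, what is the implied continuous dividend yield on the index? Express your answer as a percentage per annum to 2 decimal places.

From F = S·e^((r−q)T): (r − q) = ln(F/S)/T
ln(8969.56/8720.44) = ln(1.028567) = 0.028167
(r − q) = 0.028167 / (120/360) = 0.084501
q = r − ln(F/S)/T = 0.0919 − 0.084501 = 0.007399
q = 0.74%

0.74%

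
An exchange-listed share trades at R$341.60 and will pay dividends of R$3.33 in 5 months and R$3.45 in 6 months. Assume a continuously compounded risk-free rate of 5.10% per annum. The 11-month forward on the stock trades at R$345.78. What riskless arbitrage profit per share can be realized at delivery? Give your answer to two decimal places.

R$5.23 per share

PV(dividends) I = 3.33·e^(−0.0510·5/12) + 3.45·e^(−0.0510·6/12) = 6.6231
Fair forward F* = (S − I)·e^(rT) = (341.60 − 6.6231)·e^0.046750 = 334.9769 × 1.047860 = 351.0089
Market R$345.78 < fair 351.0089: forward underpriced → reverse cash-and-carry (short the stock, invest proceeds at r, pay the dividends, go long the forward).
Profit at T = |F_mkt − F*| = |345.78 − 351.0089| = R$5.23 per share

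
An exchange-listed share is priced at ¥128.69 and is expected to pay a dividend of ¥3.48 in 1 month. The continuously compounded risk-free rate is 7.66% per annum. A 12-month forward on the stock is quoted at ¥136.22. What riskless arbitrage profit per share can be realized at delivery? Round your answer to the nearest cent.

PV(dividends) I = 3.48·e^(−0.0766·1/12) = 3.4579
Fair forward F* = (S − I)·e^(rT) = (128.69 − 3.4579)·e^0.076600 = 125.2321 × 1.079610 = 135.2018
Market ¥136.22 > fair 135.2018: forward overpriced → cash-and-carry (borrow at r, buy the stock and collect the dividends, short the forward).
Profit at T = |F_mkt − F*| = |136.22 − 135.2018| = ¥1.02 per share

¥1.02 per share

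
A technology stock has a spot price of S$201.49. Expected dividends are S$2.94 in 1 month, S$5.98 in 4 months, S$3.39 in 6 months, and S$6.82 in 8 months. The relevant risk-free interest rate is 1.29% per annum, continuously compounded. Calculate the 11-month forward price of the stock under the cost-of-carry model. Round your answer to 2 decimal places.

S$184.64

PV(dividends) I = 2.94·e^(−0.0129·1/12) + 5.98·e^(−0.0129·4/12) + 3.39·e^(−0.0129·6/12) + 6.82·e^(−0.0129·8/12)
I = 2.9368 + 5.9543 + 3.3682 + 6.7616 = 19.0209
F = (S − I)·e^(rT) = (201.49 − 19.0209) · e^(0.0129·11/12)
= 182.4691 · e^0.011825 = 182.4691 × 1.011895 = S$184.64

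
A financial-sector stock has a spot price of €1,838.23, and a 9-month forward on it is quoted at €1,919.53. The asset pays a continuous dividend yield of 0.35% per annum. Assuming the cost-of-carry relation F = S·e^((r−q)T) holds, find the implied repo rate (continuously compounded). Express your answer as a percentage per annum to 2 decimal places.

6.12%

From F = S·e^((r−q)T): (r − q) = ln(F/S)/T
ln(1919.53/1838.23) = ln(1.044227) = 0.043277
(r − q) = 0.043277 / (9/12) = 0.057703
r = ln(F/S)/T + q = 0.057703 + 0.0035 = 0.061203
r = 6.12%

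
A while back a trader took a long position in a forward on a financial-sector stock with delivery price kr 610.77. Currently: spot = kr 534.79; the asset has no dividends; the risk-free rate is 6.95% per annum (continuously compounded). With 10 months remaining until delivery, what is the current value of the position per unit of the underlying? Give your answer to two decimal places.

Current fair forward for the remaining 10 months: F = S·e^(r·T), r = 0.0695
F = 534.79 · e^(0.0695 × 10/12) = 534.79 × 1.059627 = 566.6779
Value of long forward = (F − K)·e^(−rT) = (566.6779 − 610.77) · e^(−0.0695·10/12)
= -44.0921 × 0.943729 = -41.61

-kr 41.61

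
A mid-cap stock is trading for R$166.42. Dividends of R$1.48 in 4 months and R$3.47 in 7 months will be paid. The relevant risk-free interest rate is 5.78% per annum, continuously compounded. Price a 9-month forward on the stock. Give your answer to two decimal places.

R$168.77

PV(dividends) I = 1.48·e^(−0.0578·4/12) + 3.47·e^(−0.0578·7/12)
I = 1.4518 + 3.3550 = 4.8068
F = (S − I)·e^(rT) = (166.42 − 4.8068) · e^(0.0578·9/12)
= 161.6132 · e^0.043350 = 161.6132 × 1.044303 = R$168.77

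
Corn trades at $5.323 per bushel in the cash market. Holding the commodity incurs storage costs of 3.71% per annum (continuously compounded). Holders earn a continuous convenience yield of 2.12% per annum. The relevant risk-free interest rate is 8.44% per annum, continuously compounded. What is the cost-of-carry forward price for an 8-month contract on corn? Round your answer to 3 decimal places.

Net carry = r + u − y = 0.0844 + 0.0371 − 0.0212 = 0.1003
F = S·e^((r+u−y)T) = 5.323 · e^(0.1003 × 8/12) = 5.323 · e^0.066867
= 5.323 × 1.069153 = $5.691 per bushel

$5.691 per bushel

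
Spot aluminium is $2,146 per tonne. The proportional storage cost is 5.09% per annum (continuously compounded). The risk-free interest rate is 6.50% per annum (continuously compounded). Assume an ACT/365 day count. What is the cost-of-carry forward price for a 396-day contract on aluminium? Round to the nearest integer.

$2,434 per tonne

Net carry = r + u − y = 0.0650 + 0.0509 − 0.0000 = 0.1159
F = S·e^((r+u−y)T) = 2146 · e^(0.1159 × 396/365) = 2146 · e^0.125744
= 2146 × 1.133992 = $2,434 per tonne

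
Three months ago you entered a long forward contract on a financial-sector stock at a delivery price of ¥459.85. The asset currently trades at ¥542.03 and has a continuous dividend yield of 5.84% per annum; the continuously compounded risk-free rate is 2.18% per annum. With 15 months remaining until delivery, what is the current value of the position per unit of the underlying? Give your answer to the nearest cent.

¥56.38

Current fair forward for the remaining 15 months: F = S·e^((r − q)·T), (r − q) = 0.0218 − 0.0584 = -0.0366
F = 542.03 · e^(-0.0366 × 15/12) = 542.03 × 0.955281 = 517.7910
Value of long forward = (F − K)·e^(−rT) = (517.7910 − 459.85) · e^(−0.0218·15/12)
= 57.9410 × 0.973118 = 56.38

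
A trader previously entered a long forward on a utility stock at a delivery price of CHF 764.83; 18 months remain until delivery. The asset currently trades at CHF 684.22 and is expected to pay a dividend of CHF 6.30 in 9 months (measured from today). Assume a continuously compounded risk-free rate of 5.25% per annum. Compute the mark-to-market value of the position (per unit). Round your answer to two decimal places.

-CHF 28.75

PV(remaining dividends) I = 6.30·e^(−0.0525·9/12) = 6.0568
Current forward F = (S − I)·e^(rT) = (684.22 − 6.0568)·e^(0.0525·18/12) = 678.1632 × 1.081934 = 733.7278
Value (long) = (F − K)·e^(−rT) = (733.7278 − 764.83) × 0.924271 = -28.7469
Value = -CHF 28.75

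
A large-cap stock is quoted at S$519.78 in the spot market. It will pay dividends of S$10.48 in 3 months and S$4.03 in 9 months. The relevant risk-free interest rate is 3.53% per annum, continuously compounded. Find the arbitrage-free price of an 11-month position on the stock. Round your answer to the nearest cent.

S$522.09

PV(dividends) I = 10.48·e^(−0.0353·3/12) + 4.03·e^(−0.0353·9/12)
I = 10.3879 + 3.9247 = 14.3126
F = (S − I)·e^(rT) = (519.78 − 14.3126) · e^(0.0353·11/12)
= 505.4674 · e^0.032358 = 505.4674 × 1.032887 = S$522.09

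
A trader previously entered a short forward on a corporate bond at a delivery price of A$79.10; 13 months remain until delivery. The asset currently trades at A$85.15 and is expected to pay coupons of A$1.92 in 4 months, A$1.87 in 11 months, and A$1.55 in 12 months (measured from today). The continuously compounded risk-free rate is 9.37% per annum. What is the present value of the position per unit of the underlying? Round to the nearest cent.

-A$8.70

PV(remaining coupons) I = 1.92·e^(−0.0937·4/12) + 1.87·e^(−0.0937·11/12) + 1.55·e^(−0.0937·12/12) = 4.9884
Current forward F = (S − I)·e^(rT) = (85.15 − 4.9884)·e^(0.0937·13/12) = 80.1616 × 1.106839 = 88.7260
Value (long) = (F − K)·e^(−rT) = (88.7260 − 79.10) × 0.903474 = 8.6968
Short position value = −(long value) = -A$8.70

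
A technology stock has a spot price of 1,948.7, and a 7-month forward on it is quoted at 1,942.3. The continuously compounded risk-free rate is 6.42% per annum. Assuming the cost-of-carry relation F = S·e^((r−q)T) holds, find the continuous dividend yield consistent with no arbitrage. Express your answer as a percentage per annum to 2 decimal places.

From F = S·e^((r−q)T): (r − q) = ln(F/S)/T
ln(1942.3/1948.7) = ln(0.996716) = -0.003289
(r − q) = -0.003289 / (7/12) = -0.005638
q = r − ln(F/S)/T = 0.0642 + 0.005638 = 0.069838
q = 6.98%

6.98%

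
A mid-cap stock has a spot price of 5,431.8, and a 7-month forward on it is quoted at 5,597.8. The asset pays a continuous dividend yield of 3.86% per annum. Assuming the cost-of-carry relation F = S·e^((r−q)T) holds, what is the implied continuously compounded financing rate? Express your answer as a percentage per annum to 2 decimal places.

From F = S·e^((r−q)T): (r − q) = ln(F/S)/T
ln(5597.8/5431.8) = ln(1.030561) = 0.030103
(r − q) = 0.030103 / (7/12) = 0.051605
r = ln(F/S)/T + q = 0.051605 + 0.0386 = 0.090205
r = 9.02%

9.02%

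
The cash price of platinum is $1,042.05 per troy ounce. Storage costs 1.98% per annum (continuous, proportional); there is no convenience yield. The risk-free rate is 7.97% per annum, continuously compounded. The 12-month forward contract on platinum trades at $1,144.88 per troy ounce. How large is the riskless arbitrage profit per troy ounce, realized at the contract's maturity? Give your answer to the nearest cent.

$6.19 per troy ounce

Fair forward: F* = S·e^(carry·T), with carry = (r + u) = 0.0797 + 0.0198 = 0.0995
F* = 1042.05 · e^(0.0995 × 12/12) = 1042.05 · e^0.09950000 = 1042.05 × 1.10461847 = $1151.0677
Market $1144.88 < fair $1151.0677: forward underpriced → reverse cash-and-carry (short spot, go long the forward).
At maturity, profit = |F_mkt − F*| = |1144.88 − 1151.0677| = $6.19 per troy ounce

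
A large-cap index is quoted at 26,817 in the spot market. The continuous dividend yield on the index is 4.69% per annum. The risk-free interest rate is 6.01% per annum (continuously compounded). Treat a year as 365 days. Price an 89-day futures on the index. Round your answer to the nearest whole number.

26,903

F = S·e^((r − q)T) = 26817 · e^((0.0601 − 0.0469) × 89/365)
= 26817 · e^0.003219 = 26817 × 1.003224
F = 26,903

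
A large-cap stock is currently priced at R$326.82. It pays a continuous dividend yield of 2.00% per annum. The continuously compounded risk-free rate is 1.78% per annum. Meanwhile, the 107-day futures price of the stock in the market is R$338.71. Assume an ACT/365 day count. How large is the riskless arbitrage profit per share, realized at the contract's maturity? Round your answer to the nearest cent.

Fair futures: F* = S·e^(carry·T), with carry = (r − q) = 0.0178 − 0.0200 = -0.0022
F* = 326.82 · e^(-0.0022 × 107/365) = 326.82 · e^-0.000645 = 326.82 × 0.999355 = R$326.6092
Market R$338.71 > fair R$326.6092: forward overpriced → cash-and-carry (buy spot, short the forward).
At maturity, profit = |F_mkt − F*| = |338.71 − 326.6092| = R$12.10 per share

R$12.10 per share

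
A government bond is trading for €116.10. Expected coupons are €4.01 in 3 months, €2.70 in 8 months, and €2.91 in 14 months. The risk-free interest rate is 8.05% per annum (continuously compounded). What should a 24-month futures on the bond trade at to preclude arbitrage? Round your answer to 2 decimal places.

€125.65

PV(coupons) I = 4.01·e^(−0.0805·3/12) + 2.70·e^(−0.0805·8/12) + 2.91·e^(−0.0805·14/12)
I = 3.9301 + 2.5589 + 2.6491 = 9.1381
F = (S − I)·e^(rT) = (116.10 − 9.1381) · e^(0.0805·24/12)
= 106.9619 · e^0.161000 = 106.9619 × 1.174685 = €125.65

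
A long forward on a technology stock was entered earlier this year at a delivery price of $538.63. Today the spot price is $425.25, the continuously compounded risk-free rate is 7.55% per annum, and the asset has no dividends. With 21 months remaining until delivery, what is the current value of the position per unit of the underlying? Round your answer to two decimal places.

-$46.71

Current fair forward for the remaining 21 months: F = S·e^(r·T), r = 0.0755
F = 425.25 · e^(0.0755 × 21/12) = 425.25 × 1.141251 = 485.3170
Value of long forward = (F − K)·e^(−rT) = (485.3170 − 538.63) · e^(−0.0755·21/12)
= -53.3130 × 0.876231 = -46.71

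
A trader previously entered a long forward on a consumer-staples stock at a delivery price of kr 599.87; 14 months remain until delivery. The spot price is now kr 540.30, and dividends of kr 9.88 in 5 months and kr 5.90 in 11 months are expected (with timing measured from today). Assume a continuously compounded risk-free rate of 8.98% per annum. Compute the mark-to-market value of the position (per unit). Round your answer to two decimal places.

-kr 14.85

PV(remaining dividends) I = 9.88·e^(−0.0898·5/12) + 5.90·e^(−0.0898·11/12) = 14.9509
Current forward F = (S − I)·e^(rT) = (540.30 − 14.9509)·e^(0.0898·14/12) = 525.3491 × 1.110451 = 583.3744
Value (long) = (F − K)·e^(−rT) = (583.3744 − 599.87) × 0.900535 = -14.8549
Value = -kr 14.85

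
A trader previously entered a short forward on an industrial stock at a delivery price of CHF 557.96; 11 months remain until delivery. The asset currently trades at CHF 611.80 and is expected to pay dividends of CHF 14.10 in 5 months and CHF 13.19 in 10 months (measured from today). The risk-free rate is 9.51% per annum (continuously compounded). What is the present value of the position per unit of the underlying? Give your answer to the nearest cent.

-CHF 74.68

PV(remaining dividends) I = 14.10·e^(−0.0951·5/12) + 13.19·e^(−0.0951·10/12) = 25.7373
Current forward F = (S − I)·e^(rT) = (611.80 − 25.7373)·e^(0.0951·11/12) = 586.0627 × 1.091088 = 639.4460
Value (long) = (F − K)·e^(−rT) = (639.4460 − 557.96) × 0.916517 = 74.6833
Short position value = −(long value) = -CHF 74.68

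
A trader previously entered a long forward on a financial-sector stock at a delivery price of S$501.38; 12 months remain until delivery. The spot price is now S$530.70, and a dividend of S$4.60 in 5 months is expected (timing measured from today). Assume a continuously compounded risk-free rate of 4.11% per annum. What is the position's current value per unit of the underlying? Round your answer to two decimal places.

PV(remaining dividends) I = 4.60·e^(−0.0411·5/12) = 4.5219
Current forward F = (S − I)·e^(rT) = (530.70 − 4.5219)·e^(0.0411·12/12) = 526.1781 × 1.041956 = 548.2544
Value (long) = (F − K)·e^(−rT) = (548.2544 − 501.38) × 0.959733 = 44.9869
Value = S$44.99

S$44.99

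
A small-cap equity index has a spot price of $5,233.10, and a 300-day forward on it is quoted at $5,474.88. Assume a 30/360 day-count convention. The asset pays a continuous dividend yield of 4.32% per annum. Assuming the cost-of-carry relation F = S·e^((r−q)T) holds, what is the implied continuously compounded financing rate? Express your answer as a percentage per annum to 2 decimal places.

9.74%

From F = S·e^((r−q)T): (r − q) = ln(F/S)/T
ln(5474.88/5233.10) = ln(1.046202) = 0.045166
(r − q) = 0.045166 / (300/360) = 0.054199
r = ln(F/S)/T + q = 0.054199 + 0.0432 = 0.097399
r = 9.74%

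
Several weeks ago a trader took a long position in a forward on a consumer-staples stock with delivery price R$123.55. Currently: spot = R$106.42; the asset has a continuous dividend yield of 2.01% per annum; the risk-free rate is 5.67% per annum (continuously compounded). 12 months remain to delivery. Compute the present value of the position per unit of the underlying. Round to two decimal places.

Current fair forward for the remaining 12 months: F = S·e^((r − q)·T), (r − q) = 0.0567 − 0.0201 = 0.0366
F = 106.42 · e^(0.0366 × 12/12) = 106.42 × 1.037278 = 110.3871
Value of long forward = (F − K)·e^(−rT) = (110.3871 − 123.55) · e^(−0.0567·12/12)
= -13.1629 × 0.944877 = -12.44

-R$12.44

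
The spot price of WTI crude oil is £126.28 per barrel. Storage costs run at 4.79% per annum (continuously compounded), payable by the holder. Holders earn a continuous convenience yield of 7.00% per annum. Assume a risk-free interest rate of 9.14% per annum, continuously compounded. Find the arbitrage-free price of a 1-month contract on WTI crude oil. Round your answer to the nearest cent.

Net carry = r + u − y = 0.0914 + 0.0479 − 0.0700 = 0.0693
F = S·e^((r+u−y)T) = 126.28 · e^(0.0693 × 1/12) = 126.28 · e^0.005775
= 126.28 × 1.005792 = £127.01 per barrel

£127.01 per barrel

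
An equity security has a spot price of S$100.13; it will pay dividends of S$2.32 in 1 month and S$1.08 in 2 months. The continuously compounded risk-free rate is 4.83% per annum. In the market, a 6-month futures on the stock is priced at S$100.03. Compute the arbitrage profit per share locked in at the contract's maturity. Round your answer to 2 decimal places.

PV(dividends) I = 2.32·e^(−0.0483·1/12) + 1.08·e^(−0.0483·2/12) = 3.3820
Fair futures F* = (S − I)·e^(rT) = (100.13 − 3.3820)·e^0.024150 = 96.7480 × 1.024444 = 99.1129
Market S$100.03 > fair 99.1129: forward overpriced → cash-and-carry (borrow at r, buy the stock and collect the dividends, short the forward).
Profit at T = |F_mkt − F*| = |100.03 − 99.1129| = S$0.92 per share

S$0.92 per share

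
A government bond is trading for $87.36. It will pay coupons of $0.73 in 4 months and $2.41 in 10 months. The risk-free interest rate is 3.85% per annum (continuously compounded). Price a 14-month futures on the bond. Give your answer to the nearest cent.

$88.18

PV(coupons) I = 0.73·e^(−0.0385·4/12) + 2.41·e^(−0.0385·10/12)
I = 0.7207 + 2.3339 = 3.0546
F = (S − I)·e^(rT) = (87.36 − 3.0546) · e^(0.0385·14/12)
= 84.3054 · e^0.044917 = 84.3054 × 1.045941 = $88.18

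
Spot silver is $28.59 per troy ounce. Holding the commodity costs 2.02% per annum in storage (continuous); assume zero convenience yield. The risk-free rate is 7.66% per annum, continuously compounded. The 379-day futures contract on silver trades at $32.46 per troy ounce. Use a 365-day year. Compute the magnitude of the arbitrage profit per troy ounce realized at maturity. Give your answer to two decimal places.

$0.85 per troy ounce

Fair futures: F* = S·e^(carry·T), with carry = (r + u) = 0.0766 + 0.0202 = 0.0968
F* = 28.59 · e^(0.0968 × 379/365) = 28.59 · e^0.100513 = 28.59 × 1.105738 = $31.6130
Market $32.46 > fair $31.6130: forward overpriced → cash-and-carry (buy spot, short the forward).
At maturity, profit = |F_mkt − F*| = |32.46 − 31.6130| = $0.85 per troy ounce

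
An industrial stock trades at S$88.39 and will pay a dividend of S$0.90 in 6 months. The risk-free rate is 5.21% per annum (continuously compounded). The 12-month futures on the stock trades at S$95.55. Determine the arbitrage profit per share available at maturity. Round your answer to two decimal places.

PV(dividends) I = 0.90·e^(−0.0521·6/12) = 0.8769
Fair futures F* = (S − I)·e^(rT) = (88.39 − 0.8769)·e^0.052100 = 87.5131 × 1.053481 = 92.1934
Market S$95.55 > fair 92.1934: forward overpriced → cash-and-carry (borrow at r, buy the stock and collect the dividends, short the forward).
Profit at T = |F_mkt − F*| = |95.55 − 92.1934| = S$3.36 per share

S$3.36 per share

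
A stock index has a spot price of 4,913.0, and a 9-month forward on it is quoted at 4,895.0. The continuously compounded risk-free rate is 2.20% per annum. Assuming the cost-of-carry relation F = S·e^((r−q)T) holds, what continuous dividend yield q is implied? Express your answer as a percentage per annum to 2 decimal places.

2.69%

From F = S·e^((r−q)T): (r − q) = ln(F/S)/T
ln(4895.0/4913.0) = ln(0.996336) = -0.003671
(r − q) = -0.003671 / (9/12) = -0.004895
q = r − ln(F/S)/T = 0.0220 + 0.004895 = 0.026895
q = 2.69%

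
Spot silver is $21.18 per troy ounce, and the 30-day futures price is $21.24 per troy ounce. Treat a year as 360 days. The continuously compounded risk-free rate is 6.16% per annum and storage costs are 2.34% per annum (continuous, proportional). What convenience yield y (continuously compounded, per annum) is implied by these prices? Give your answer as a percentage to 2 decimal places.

F = S·e^((r+u−y)T) ⇒ (r+u−y) = ln(F/S)/T
ln(21.24/21.18) = 0.002829; /T ⇒ 0.033948
y = r + u − ln(F/S)/T = 0.0616 + 0.0234 − 0.033948 = 0.051052
y = 5.11%

5.11%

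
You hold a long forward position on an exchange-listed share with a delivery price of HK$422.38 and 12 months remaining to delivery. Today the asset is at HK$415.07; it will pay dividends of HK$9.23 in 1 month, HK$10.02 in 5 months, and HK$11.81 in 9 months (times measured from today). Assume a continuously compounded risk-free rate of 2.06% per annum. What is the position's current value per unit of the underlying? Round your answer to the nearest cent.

PV(remaining dividends) I = 9.23·e^(−0.0206·1/12) + 10.02·e^(−0.0206·5/12) + 11.81·e^(−0.0206·9/12) = 30.7775
Current forward F = (S − I)·e^(rT) = (415.07 − 30.7775)·e^(0.0206·12/12) = 384.2925 × 1.020814 = 392.2912
Value (long) = (F − K)·e^(−rT) = (392.2912 − 422.38) × 0.979611 = -29.4753
Value = -HK$29.48

-HK$29.48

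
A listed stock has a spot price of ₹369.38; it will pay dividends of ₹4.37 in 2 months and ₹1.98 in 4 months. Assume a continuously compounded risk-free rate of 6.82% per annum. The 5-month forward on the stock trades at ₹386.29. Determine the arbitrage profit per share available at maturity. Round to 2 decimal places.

₹12.70 per share

PV(dividends) I = 4.37·e^(−0.0682·2/12) + 1.98·e^(−0.0682·4/12) = 6.2561
Fair forward F* = (S − I)·e^(rT) = (369.38 − 6.2561)·e^0.028417 = 363.1239 × 1.028825 = 373.5909
Market ₹386.29 > fair 373.5909: forward overpriced → cash-and-carry (borrow at r, buy the stock and collect the dividends, short the forward).
Profit at T = |F_mkt − F*| = |386.29 − 373.5909| = ₹12.70 per share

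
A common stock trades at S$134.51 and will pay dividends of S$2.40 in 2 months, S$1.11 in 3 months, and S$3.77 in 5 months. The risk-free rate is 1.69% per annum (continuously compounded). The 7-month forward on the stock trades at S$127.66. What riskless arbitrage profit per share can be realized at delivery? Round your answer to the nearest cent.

S$0.87 per share

PV(dividends) I = 2.40·e^(−0.0169·2/12) + 1.11·e^(−0.0169·3/12) + 3.77·e^(−0.0169·5/12) = 7.2421
Fair forward F* = (S − I)·e^(rT) = (134.51 − 7.2421)·e^0.009858 = 127.2679 × 1.009907 = 128.5287
Market S$127.66 < fair 128.5287: forward underpriced → reverse cash-and-carry (short the stock, invest proceeds at r, pay the dividends, go long the forward).
Profit at T = |F_mkt − F*| = |127.66 − 128.5287| = S$0.87 per share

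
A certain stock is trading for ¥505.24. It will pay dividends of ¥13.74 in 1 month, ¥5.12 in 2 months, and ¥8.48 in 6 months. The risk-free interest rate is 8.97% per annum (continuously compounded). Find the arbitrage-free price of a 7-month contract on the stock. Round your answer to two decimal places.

¥504.15

PV(dividends) I = 13.74·e^(−0.0897·1/12) + 5.12·e^(−0.0897·2/12) + 8.48·e^(−0.0897·6/12)
I = 13.6377 + 5.0440 + 8.1081 = 26.7898
F = (S − I)·e^(rT) = (505.24 − 26.7898) · e^(0.0897·7/12)
= 478.4502 · e^0.052325 = 478.4502 × 1.053718 = ¥504.15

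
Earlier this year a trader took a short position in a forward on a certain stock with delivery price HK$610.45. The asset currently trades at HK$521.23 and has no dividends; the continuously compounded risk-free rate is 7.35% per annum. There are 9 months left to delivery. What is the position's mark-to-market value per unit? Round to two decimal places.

HK$56.48

Current fair forward for the remaining 9 months: F = S·e^(r·T), r = 0.0735
F = 521.23 · e^(0.0735 × 9/12) = 521.23 × 1.056673 = 550.7697
Value of long forward = (F − K)·e^(−rT) = (550.7697 − 610.45) · e^(−0.0735·9/12)
= -59.6803 × 0.946367 = -56.48
Short position value = −(long value) = HK$56.48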